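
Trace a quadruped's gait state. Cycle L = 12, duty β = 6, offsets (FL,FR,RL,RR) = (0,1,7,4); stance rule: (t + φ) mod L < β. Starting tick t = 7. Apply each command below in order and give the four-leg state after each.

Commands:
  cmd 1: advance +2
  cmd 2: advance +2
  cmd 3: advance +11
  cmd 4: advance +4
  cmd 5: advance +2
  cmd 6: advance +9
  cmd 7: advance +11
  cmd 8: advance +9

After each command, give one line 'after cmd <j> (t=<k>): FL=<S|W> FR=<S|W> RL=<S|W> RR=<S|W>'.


after cmd 1 (t=9): FL=W FR=W RL=S RR=S
after cmd 2 (t=11): FL=W FR=S RL=W RR=S
after cmd 3 (t=22): FL=W FR=W RL=S RR=S
after cmd 4 (t=26): FL=S FR=S RL=W RR=W
after cmd 5 (t=28): FL=S FR=S RL=W RR=W
after cmd 6 (t=37): FL=S FR=S RL=W RR=S
after cmd 7 (t=48): FL=S FR=S RL=W RR=S
after cmd 8 (t=57): FL=W FR=W RL=S RR=S

start t=7: FL=W FR=W RL=S RR=W
cmd 1: advance +2 → t=9, phase=(9,10,4,1) → FL=W FR=W RL=S RR=S
cmd 2: advance +2 → t=11, phase=(11,0,6,3) → FL=W FR=S RL=W RR=S
cmd 3: advance +11 → t=22, phase=(10,11,5,2) → FL=W FR=W RL=S RR=S
cmd 4: advance +4 → t=26, phase=(2,3,9,6) → FL=S FR=S RL=W RR=W
cmd 5: advance +2 → t=28, phase=(4,5,11,8) → FL=S FR=S RL=W RR=W
cmd 6: advance +9 → t=37, phase=(1,2,8,5) → FL=S FR=S RL=W RR=S
cmd 7: advance +11 → t=48, phase=(0,1,7,4) → FL=S FR=S RL=W RR=S
cmd 8: advance +9 → t=57, phase=(9,10,4,1) → FL=W FR=W RL=S RR=S


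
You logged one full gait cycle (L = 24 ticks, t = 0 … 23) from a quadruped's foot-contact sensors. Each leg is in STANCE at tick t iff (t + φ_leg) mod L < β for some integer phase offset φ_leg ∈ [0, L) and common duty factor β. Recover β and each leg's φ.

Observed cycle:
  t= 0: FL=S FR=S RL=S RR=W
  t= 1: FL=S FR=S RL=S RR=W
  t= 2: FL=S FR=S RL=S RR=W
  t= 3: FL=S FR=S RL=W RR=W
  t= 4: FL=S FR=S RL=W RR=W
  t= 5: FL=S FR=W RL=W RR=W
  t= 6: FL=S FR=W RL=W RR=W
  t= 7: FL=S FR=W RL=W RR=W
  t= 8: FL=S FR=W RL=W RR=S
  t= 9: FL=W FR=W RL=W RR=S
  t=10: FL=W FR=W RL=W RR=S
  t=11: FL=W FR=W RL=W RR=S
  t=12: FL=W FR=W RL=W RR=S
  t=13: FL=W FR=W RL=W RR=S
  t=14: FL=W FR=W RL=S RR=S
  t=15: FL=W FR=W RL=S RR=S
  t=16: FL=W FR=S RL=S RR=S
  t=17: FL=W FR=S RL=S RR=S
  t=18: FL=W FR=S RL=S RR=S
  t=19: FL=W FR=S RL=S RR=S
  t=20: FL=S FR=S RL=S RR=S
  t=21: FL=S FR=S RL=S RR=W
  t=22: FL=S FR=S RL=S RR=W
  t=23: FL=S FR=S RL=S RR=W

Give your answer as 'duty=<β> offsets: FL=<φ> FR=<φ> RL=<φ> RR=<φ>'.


duty β = stance ticks per leg = 13
FL: stance ticks = 13; W→S at t=20 → φ=4
FR: stance ticks = 13; W→S at t=16 → φ=8
RL: stance ticks = 13; W→S at t=14 → φ=10
RR: stance ticks = 13; W→S at t=8 → φ=16

duty=13 offsets: FL=4 FR=8 RL=10 RR=16


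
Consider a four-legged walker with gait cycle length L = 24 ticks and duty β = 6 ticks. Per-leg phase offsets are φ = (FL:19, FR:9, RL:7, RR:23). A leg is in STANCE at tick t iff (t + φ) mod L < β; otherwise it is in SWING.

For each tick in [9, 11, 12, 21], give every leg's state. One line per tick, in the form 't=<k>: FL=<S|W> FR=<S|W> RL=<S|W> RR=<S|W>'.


t=9: FL=S FR=W RL=W RR=W
t=11: FL=W FR=W RL=W RR=W
t=12: FL=W FR=W RL=W RR=W
t=21: FL=W FR=W RL=S RR=W

t=9: phase=(4,18,16,8) vs β=6 → FL=S FR=W RL=W RR=W
t=11: phase=(6,20,18,10) vs β=6 → FL=W FR=W RL=W RR=W
t=12: phase=(7,21,19,11) vs β=6 → FL=W FR=W RL=W RR=W
t=21: phase=(16,6,4,20) vs β=6 → FL=W FR=W RL=S RR=W


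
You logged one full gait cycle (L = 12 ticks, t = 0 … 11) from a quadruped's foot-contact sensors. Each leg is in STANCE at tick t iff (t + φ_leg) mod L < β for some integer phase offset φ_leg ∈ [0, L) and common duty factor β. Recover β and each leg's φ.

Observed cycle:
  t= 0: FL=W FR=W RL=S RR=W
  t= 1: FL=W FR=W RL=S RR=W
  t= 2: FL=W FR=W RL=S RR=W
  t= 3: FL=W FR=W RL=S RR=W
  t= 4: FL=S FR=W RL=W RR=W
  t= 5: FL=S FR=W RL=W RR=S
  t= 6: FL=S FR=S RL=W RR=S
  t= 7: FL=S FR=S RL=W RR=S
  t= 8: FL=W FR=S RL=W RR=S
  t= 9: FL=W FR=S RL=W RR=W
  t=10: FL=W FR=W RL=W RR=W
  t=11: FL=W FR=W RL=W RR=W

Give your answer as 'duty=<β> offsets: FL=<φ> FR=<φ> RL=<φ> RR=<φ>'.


duty β = stance ticks per leg = 4
FL: stance ticks = 4; W→S at t=4 → φ=8
FR: stance ticks = 4; W→S at t=6 → φ=6
RL: stance ticks = 4; W→S at t=0 → φ=0
RR: stance ticks = 4; W→S at t=5 → φ=7

duty=4 offsets: FL=8 FR=6 RL=0 RR=7


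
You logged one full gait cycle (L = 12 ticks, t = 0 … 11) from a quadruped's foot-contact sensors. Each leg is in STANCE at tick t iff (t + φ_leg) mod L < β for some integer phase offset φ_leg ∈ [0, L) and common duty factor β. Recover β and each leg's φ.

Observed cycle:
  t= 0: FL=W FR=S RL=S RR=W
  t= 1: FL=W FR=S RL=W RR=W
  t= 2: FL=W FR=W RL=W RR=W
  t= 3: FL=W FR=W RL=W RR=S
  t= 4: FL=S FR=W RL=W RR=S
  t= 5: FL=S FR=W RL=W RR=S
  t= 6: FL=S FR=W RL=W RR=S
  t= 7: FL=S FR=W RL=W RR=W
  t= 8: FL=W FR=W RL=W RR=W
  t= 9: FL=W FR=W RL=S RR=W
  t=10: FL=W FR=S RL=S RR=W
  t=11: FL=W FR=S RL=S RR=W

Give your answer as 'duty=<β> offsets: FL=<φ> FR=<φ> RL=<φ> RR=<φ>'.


duty=4 offsets: FL=8 FR=2 RL=3 RR=9

duty β = stance ticks per leg = 4
FL: stance ticks = 4; W→S at t=4 → φ=8
FR: stance ticks = 4; W→S at t=10 → φ=2
RL: stance ticks = 4; W→S at t=9 → φ=3
RR: stance ticks = 4; W→S at t=3 → φ=9


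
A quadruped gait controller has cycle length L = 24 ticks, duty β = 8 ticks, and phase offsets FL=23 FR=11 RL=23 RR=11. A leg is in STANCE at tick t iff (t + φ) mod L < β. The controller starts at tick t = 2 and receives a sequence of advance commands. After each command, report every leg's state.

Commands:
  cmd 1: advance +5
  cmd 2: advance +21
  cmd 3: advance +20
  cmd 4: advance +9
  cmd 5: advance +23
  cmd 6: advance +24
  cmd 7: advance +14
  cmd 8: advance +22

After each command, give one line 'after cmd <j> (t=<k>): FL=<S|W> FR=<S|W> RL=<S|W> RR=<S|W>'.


after cmd 1 (t=7): FL=S FR=W RL=S RR=W
after cmd 2 (t=28): FL=S FR=W RL=S RR=W
after cmd 3 (t=48): FL=W FR=W RL=W RR=W
after cmd 4 (t=57): FL=W FR=W RL=W RR=W
after cmd 5 (t=80): FL=S FR=W RL=S RR=W
after cmd 6 (t=104): FL=S FR=W RL=S RR=W
after cmd 7 (t=118): FL=W FR=W RL=W RR=W
after cmd 8 (t=140): FL=W FR=S RL=W RR=S

start t=2: FL=S FR=W RL=S RR=W
cmd 1: advance +5 → t=7, phase=(6,18,6,18) → FL=S FR=W RL=S RR=W
cmd 2: advance +21 → t=28, phase=(3,15,3,15) → FL=S FR=W RL=S RR=W
cmd 3: advance +20 → t=48, phase=(23,11,23,11) → FL=W FR=W RL=W RR=W
cmd 4: advance +9 → t=57, phase=(8,20,8,20) → FL=W FR=W RL=W RR=W
cmd 5: advance +23 → t=80, phase=(7,19,7,19) → FL=S FR=W RL=S RR=W
cmd 6: advance +24 → t=104, phase=(7,19,7,19) → FL=S FR=W RL=S RR=W
cmd 7: advance +14 → t=118, phase=(21,9,21,9) → FL=W FR=W RL=W RR=W
cmd 8: advance +22 → t=140, phase=(19,7,19,7) → FL=W FR=S RL=W RR=S


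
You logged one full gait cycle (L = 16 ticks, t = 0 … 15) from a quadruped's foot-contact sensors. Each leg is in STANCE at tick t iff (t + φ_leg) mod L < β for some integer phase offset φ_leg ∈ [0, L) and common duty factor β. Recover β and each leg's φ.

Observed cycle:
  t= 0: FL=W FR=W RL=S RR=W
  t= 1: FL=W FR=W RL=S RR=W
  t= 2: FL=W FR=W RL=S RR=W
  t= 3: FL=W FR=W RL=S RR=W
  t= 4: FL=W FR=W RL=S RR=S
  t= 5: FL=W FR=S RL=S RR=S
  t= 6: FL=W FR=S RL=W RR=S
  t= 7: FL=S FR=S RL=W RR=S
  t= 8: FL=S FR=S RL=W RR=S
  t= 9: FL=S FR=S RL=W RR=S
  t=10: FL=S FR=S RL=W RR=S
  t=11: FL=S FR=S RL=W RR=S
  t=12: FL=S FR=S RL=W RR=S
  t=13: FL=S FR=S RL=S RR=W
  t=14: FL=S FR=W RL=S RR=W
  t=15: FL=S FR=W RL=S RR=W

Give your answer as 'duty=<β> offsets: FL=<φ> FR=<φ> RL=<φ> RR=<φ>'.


duty=9 offsets: FL=9 FR=11 RL=3 RR=12

duty β = stance ticks per leg = 9
FL: stance ticks = 9; W→S at t=7 → φ=9
FR: stance ticks = 9; W→S at t=5 → φ=11
RL: stance ticks = 9; W→S at t=13 → φ=3
RR: stance ticks = 9; W→S at t=4 → φ=12


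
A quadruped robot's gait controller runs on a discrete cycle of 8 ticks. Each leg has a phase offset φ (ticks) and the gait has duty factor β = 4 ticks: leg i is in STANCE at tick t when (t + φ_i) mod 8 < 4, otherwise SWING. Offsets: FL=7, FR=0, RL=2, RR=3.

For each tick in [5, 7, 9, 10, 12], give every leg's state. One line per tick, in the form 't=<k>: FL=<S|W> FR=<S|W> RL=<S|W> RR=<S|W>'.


t=5: phase=(4,5,7,0) vs β=4 → FL=W FR=W RL=W RR=S
t=7: phase=(6,7,1,2) vs β=4 → FL=W FR=W RL=S RR=S
t=9: phase=(0,1,3,4) vs β=4 → FL=S FR=S RL=S RR=W
t=10: phase=(1,2,4,5) vs β=4 → FL=S FR=S RL=W RR=W
t=12: phase=(3,4,6,7) vs β=4 → FL=S FR=W RL=W RR=W

t=5: FL=W FR=W RL=W RR=S
t=7: FL=W FR=W RL=S RR=S
t=9: FL=S FR=S RL=S RR=W
t=10: FL=S FR=S RL=W RR=W
t=12: FL=S FR=W RL=W RR=W


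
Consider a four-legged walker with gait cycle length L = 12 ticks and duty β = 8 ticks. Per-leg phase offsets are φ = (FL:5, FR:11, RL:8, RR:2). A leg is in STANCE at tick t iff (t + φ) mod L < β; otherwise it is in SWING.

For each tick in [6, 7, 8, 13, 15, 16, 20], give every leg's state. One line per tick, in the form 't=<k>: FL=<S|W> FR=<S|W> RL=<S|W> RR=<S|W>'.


t=6: FL=W FR=S RL=S RR=W
t=7: FL=S FR=S RL=S RR=W
t=8: FL=S FR=S RL=S RR=W
t=13: FL=S FR=S RL=W RR=S
t=15: FL=W FR=S RL=W RR=S
t=16: FL=W FR=S RL=S RR=S
t=20: FL=S FR=S RL=S RR=W

t=6: phase=(11,5,2,8) vs β=8 → FL=W FR=S RL=S RR=W
t=7: phase=(0,6,3,9) vs β=8 → FL=S FR=S RL=S RR=W
t=8: phase=(1,7,4,10) vs β=8 → FL=S FR=S RL=S RR=W
t=13: phase=(6,0,9,3) vs β=8 → FL=S FR=S RL=W RR=S
t=15: phase=(8,2,11,5) vs β=8 → FL=W FR=S RL=W RR=S
t=16: phase=(9,3,0,6) vs β=8 → FL=W FR=S RL=S RR=S
t=20: phase=(1,7,4,10) vs β=8 → FL=S FR=S RL=S RR=W


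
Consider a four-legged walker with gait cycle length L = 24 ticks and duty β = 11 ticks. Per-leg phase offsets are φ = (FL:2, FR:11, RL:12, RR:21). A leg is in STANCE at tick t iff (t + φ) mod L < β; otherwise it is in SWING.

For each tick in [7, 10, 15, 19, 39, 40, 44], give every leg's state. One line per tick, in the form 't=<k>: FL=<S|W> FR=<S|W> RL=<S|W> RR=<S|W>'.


t=7: phase=(9,18,19,4) vs β=11 → FL=S FR=W RL=W RR=S
t=10: phase=(12,21,22,7) vs β=11 → FL=W FR=W RL=W RR=S
t=15: phase=(17,2,3,12) vs β=11 → FL=W FR=S RL=S RR=W
t=19: phase=(21,6,7,16) vs β=11 → FL=W FR=S RL=S RR=W
t=39: phase=(17,2,3,12) vs β=11 → FL=W FR=S RL=S RR=W
t=40: phase=(18,3,4,13) vs β=11 → FL=W FR=S RL=S RR=W
t=44: phase=(22,7,8,17) vs β=11 → FL=W FR=S RL=S RR=W

t=7: FL=S FR=W RL=W RR=S
t=10: FL=W FR=W RL=W RR=S
t=15: FL=W FR=S RL=S RR=W
t=19: FL=W FR=S RL=S RR=W
t=39: FL=W FR=S RL=S RR=W
t=40: FL=W FR=S RL=S RR=W
t=44: FL=W FR=S RL=S RR=W


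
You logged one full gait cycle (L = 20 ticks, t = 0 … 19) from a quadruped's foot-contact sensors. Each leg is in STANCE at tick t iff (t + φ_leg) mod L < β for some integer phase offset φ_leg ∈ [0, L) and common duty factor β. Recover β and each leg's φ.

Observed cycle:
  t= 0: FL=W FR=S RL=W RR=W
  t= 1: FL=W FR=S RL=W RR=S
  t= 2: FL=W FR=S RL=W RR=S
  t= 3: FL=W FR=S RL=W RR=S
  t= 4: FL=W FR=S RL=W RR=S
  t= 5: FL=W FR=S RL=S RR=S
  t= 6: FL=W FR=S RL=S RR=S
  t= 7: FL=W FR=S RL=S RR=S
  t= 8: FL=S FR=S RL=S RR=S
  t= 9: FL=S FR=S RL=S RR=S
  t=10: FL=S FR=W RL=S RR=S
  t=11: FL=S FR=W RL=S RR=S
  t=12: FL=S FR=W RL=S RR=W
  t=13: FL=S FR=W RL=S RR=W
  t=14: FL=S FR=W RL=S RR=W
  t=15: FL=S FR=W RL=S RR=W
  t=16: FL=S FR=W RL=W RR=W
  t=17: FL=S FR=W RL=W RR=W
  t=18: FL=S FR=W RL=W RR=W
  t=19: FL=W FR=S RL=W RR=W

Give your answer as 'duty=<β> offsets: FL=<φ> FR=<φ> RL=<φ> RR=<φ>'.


duty=11 offsets: FL=12 FR=1 RL=15 RR=19

duty β = stance ticks per leg = 11
FL: stance ticks = 11; W→S at t=8 → φ=12
FR: stance ticks = 11; W→S at t=19 → φ=1
RL: stance ticks = 11; W→S at t=5 → φ=15
RR: stance ticks = 11; W→S at t=1 → φ=19


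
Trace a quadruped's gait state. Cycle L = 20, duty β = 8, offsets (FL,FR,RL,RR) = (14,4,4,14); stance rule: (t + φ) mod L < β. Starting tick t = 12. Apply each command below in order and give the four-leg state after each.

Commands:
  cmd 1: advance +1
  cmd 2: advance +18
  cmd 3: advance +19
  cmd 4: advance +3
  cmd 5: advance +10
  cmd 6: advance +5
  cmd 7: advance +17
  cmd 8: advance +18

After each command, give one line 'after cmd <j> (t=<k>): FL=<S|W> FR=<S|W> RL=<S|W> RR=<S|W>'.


after cmd 1 (t=13): FL=S FR=W RL=W RR=S
after cmd 2 (t=31): FL=S FR=W RL=W RR=S
after cmd 3 (t=50): FL=S FR=W RL=W RR=S
after cmd 4 (t=53): FL=S FR=W RL=W RR=S
after cmd 5 (t=63): FL=W FR=S RL=S RR=W
after cmd 6 (t=68): FL=S FR=W RL=W RR=S
after cmd 7 (t=85): FL=W FR=W RL=W RR=W
after cmd 8 (t=103): FL=W FR=S RL=S RR=W

start t=12: FL=S FR=W RL=W RR=S
cmd 1: advance +1 → t=13, phase=(7,17,17,7) → FL=S FR=W RL=W RR=S
cmd 2: advance +18 → t=31, phase=(5,15,15,5) → FL=S FR=W RL=W RR=S
cmd 3: advance +19 → t=50, phase=(4,14,14,4) → FL=S FR=W RL=W RR=S
cmd 4: advance +3 → t=53, phase=(7,17,17,7) → FL=S FR=W RL=W RR=S
cmd 5: advance +10 → t=63, phase=(17,7,7,17) → FL=W FR=S RL=S RR=W
cmd 6: advance +5 → t=68, phase=(2,12,12,2) → FL=S FR=W RL=W RR=S
cmd 7: advance +17 → t=85, phase=(19,9,9,19) → FL=W FR=W RL=W RR=W
cmd 8: advance +18 → t=103, phase=(17,7,7,17) → FL=W FR=S RL=S RR=W


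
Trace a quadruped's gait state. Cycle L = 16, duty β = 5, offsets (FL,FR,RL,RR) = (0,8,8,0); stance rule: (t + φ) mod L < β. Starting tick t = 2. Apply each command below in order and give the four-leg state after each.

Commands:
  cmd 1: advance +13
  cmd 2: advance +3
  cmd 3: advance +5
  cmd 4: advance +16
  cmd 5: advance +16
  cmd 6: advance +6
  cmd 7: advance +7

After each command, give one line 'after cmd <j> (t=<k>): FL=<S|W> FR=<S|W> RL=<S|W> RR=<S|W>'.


start t=2: FL=S FR=W RL=W RR=S
cmd 1: advance +13 → t=15, phase=(15,7,7,15) → FL=W FR=W RL=W RR=W
cmd 2: advance +3 → t=18, phase=(2,10,10,2) → FL=S FR=W RL=W RR=S
cmd 3: advance +5 → t=23, phase=(7,15,15,7) → FL=W FR=W RL=W RR=W
cmd 4: advance +16 → t=39, phase=(7,15,15,7) → FL=W FR=W RL=W RR=W
cmd 5: advance +16 → t=55, phase=(7,15,15,7) → FL=W FR=W RL=W RR=W
cmd 6: advance +6 → t=61, phase=(13,5,5,13) → FL=W FR=W RL=W RR=W
cmd 7: advance +7 → t=68, phase=(4,12,12,4) → FL=S FR=W RL=W RR=S

after cmd 1 (t=15): FL=W FR=W RL=W RR=W
after cmd 2 (t=18): FL=S FR=W RL=W RR=S
after cmd 3 (t=23): FL=W FR=W RL=W RR=W
after cmd 4 (t=39): FL=W FR=W RL=W RR=W
after cmd 5 (t=55): FL=W FR=W RL=W RR=W
after cmd 6 (t=61): FL=W FR=W RL=W RR=W
after cmd 7 (t=68): FL=S FR=W RL=W RR=S


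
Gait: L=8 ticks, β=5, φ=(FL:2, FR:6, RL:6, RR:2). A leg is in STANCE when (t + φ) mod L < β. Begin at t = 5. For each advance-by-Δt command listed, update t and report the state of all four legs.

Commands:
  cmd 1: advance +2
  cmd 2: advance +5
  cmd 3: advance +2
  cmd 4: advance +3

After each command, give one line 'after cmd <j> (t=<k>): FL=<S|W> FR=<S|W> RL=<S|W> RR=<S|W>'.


start t=5: FL=W FR=S RL=S RR=W
cmd 1: advance +2 → t=7, phase=(1,5,5,1) → FL=S FR=W RL=W RR=S
cmd 2: advance +5 → t=12, phase=(6,2,2,6) → FL=W FR=S RL=S RR=W
cmd 3: advance +2 → t=14, phase=(0,4,4,0) → FL=S FR=S RL=S RR=S
cmd 4: advance +3 → t=17, phase=(3,7,7,3) → FL=S FR=W RL=W RR=S

after cmd 1 (t=7): FL=S FR=W RL=W RR=S
after cmd 2 (t=12): FL=W FR=S RL=S RR=W
after cmd 3 (t=14): FL=S FR=S RL=S RR=S
after cmd 4 (t=17): FL=S FR=W RL=W RR=S


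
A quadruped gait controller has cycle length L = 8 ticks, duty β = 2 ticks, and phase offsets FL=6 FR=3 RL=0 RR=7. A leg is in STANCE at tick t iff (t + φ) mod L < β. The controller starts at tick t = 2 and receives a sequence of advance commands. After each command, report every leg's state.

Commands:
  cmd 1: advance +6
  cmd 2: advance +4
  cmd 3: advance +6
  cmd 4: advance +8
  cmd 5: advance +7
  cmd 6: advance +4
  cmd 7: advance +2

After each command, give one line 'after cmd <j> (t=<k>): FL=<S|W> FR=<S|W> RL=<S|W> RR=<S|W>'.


after cmd 1 (t=8): FL=W FR=W RL=S RR=W
after cmd 2 (t=12): FL=W FR=W RL=W RR=W
after cmd 3 (t=18): FL=S FR=W RL=W RR=S
after cmd 4 (t=26): FL=S FR=W RL=W RR=S
after cmd 5 (t=33): FL=W FR=W RL=S RR=S
after cmd 6 (t=37): FL=W FR=S RL=W RR=W
after cmd 7 (t=39): FL=W FR=W RL=W RR=W

start t=2: FL=S FR=W RL=W RR=S
cmd 1: advance +6 → t=8, phase=(6,3,0,7) → FL=W FR=W RL=S RR=W
cmd 2: advance +4 → t=12, phase=(2,7,4,3) → FL=W FR=W RL=W RR=W
cmd 3: advance +6 → t=18, phase=(0,5,2,1) → FL=S FR=W RL=W RR=S
cmd 4: advance +8 → t=26, phase=(0,5,2,1) → FL=S FR=W RL=W RR=S
cmd 5: advance +7 → t=33, phase=(7,4,1,0) → FL=W FR=W RL=S RR=S
cmd 6: advance +4 → t=37, phase=(3,0,5,4) → FL=W FR=S RL=W RR=W
cmd 7: advance +2 → t=39, phase=(5,2,7,6) → FL=W FR=W RL=W RR=W


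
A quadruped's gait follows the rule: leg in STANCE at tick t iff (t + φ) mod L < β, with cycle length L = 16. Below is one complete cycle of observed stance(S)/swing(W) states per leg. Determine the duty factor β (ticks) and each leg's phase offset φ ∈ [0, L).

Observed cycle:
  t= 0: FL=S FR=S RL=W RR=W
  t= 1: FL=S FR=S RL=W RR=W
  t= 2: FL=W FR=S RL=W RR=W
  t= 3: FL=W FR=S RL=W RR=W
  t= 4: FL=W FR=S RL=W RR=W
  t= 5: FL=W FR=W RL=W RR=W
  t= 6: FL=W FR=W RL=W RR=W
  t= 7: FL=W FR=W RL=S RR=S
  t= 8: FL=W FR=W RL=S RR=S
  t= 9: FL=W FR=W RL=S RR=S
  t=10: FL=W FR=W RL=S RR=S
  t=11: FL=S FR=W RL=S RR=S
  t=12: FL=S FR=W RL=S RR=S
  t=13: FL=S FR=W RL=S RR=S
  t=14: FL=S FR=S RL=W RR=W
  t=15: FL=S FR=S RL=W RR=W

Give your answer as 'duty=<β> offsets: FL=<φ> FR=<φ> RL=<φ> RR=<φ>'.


duty=7 offsets: FL=5 FR=2 RL=9 RR=9

duty β = stance ticks per leg = 7
FL: stance ticks = 7; W→S at t=11 → φ=5
FR: stance ticks = 7; W→S at t=14 → φ=2
RL: stance ticks = 7; W→S at t=7 → φ=9
RR: stance ticks = 7; W→S at t=7 → φ=9


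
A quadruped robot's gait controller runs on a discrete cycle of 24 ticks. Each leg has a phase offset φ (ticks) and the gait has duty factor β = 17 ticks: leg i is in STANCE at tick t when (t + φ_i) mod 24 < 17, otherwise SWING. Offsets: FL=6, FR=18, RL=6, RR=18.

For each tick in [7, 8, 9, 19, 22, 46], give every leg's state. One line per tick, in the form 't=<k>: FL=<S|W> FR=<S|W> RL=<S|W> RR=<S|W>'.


t=7: FL=S FR=S RL=S RR=S
t=8: FL=S FR=S RL=S RR=S
t=9: FL=S FR=S RL=S RR=S
t=19: FL=S FR=S RL=S RR=S
t=22: FL=S FR=S RL=S RR=S
t=46: FL=S FR=S RL=S RR=S

t=7: phase=(13,1,13,1) vs β=17 → FL=S FR=S RL=S RR=S
t=8: phase=(14,2,14,2) vs β=17 → FL=S FR=S RL=S RR=S
t=9: phase=(15,3,15,3) vs β=17 → FL=S FR=S RL=S RR=S
t=19: phase=(1,13,1,13) vs β=17 → FL=S FR=S RL=S RR=S
t=22: phase=(4,16,4,16) vs β=17 → FL=S FR=S RL=S RR=S
t=46: phase=(4,16,4,16) vs β=17 → FL=S FR=S RL=S RR=S


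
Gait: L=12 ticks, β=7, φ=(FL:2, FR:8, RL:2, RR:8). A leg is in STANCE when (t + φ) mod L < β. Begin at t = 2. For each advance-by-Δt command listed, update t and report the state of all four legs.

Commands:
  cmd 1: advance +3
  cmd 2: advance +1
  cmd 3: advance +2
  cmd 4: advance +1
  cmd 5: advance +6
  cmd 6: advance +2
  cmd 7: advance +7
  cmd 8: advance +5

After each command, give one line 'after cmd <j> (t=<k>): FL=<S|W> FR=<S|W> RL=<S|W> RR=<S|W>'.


after cmd 1 (t=5): FL=W FR=S RL=W RR=S
after cmd 2 (t=6): FL=W FR=S RL=W RR=S
after cmd 3 (t=8): FL=W FR=S RL=W RR=S
after cmd 4 (t=9): FL=W FR=S RL=W RR=S
after cmd 5 (t=15): FL=S FR=W RL=S RR=W
after cmd 6 (t=17): FL=W FR=S RL=W RR=S
after cmd 7 (t=24): FL=S FR=W RL=S RR=W
after cmd 8 (t=29): FL=W FR=S RL=W RR=S

start t=2: FL=S FR=W RL=S RR=W
cmd 1: advance +3 → t=5, phase=(7,1,7,1) → FL=W FR=S RL=W RR=S
cmd 2: advance +1 → t=6, phase=(8,2,8,2) → FL=W FR=S RL=W RR=S
cmd 3: advance +2 → t=8, phase=(10,4,10,4) → FL=W FR=S RL=W RR=S
cmd 4: advance +1 → t=9, phase=(11,5,11,5) → FL=W FR=S RL=W RR=S
cmd 5: advance +6 → t=15, phase=(5,11,5,11) → FL=S FR=W RL=S RR=W
cmd 6: advance +2 → t=17, phase=(7,1,7,1) → FL=W FR=S RL=W RR=S
cmd 7: advance +7 → t=24, phase=(2,8,2,8) → FL=S FR=W RL=S RR=W
cmd 8: advance +5 → t=29, phase=(7,1,7,1) → FL=W FR=S RL=W RR=S


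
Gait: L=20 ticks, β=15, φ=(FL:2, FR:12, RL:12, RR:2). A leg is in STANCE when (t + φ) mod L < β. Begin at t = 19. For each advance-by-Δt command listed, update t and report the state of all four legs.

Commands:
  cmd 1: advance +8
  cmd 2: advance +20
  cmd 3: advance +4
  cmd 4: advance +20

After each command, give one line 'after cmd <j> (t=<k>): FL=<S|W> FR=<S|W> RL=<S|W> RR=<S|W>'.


after cmd 1 (t=27): FL=S FR=W RL=W RR=S
after cmd 2 (t=47): FL=S FR=W RL=W RR=S
after cmd 3 (t=51): FL=S FR=S RL=S RR=S
after cmd 4 (t=71): FL=S FR=S RL=S RR=S

start t=19: FL=S FR=S RL=S RR=S
cmd 1: advance +8 → t=27, phase=(9,19,19,9) → FL=S FR=W RL=W RR=S
cmd 2: advance +20 → t=47, phase=(9,19,19,9) → FL=S FR=W RL=W RR=S
cmd 3: advance +4 → t=51, phase=(13,3,3,13) → FL=S FR=S RL=S RR=S
cmd 4: advance +20 → t=71, phase=(13,3,3,13) → FL=S FR=S RL=S RR=S


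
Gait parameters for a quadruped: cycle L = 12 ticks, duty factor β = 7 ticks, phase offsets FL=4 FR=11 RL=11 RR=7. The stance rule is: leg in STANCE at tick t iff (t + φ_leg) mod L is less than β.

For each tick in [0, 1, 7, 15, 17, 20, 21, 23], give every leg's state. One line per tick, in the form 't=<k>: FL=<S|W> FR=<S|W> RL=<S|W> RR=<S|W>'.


t=0: FL=S FR=W RL=W RR=W
t=1: FL=S FR=S RL=S RR=W
t=7: FL=W FR=S RL=S RR=S
t=15: FL=W FR=S RL=S RR=W
t=17: FL=W FR=S RL=S RR=S
t=20: FL=S FR=W RL=W RR=S
t=21: FL=S FR=W RL=W RR=S
t=23: FL=S FR=W RL=W RR=S

t=0: phase=(4,11,11,7) vs β=7 → FL=S FR=W RL=W RR=W
t=1: phase=(5,0,0,8) vs β=7 → FL=S FR=S RL=S RR=W
t=7: phase=(11,6,6,2) vs β=7 → FL=W FR=S RL=S RR=S
t=15: phase=(7,2,2,10) vs β=7 → FL=W FR=S RL=S RR=W
t=17: phase=(9,4,4,0) vs β=7 → FL=W FR=S RL=S RR=S
t=20: phase=(0,7,7,3) vs β=7 → FL=S FR=W RL=W RR=S
t=21: phase=(1,8,8,4) vs β=7 → FL=S FR=W RL=W RR=S
t=23: phase=(3,10,10,6) vs β=7 → FL=S FR=W RL=W RR=S


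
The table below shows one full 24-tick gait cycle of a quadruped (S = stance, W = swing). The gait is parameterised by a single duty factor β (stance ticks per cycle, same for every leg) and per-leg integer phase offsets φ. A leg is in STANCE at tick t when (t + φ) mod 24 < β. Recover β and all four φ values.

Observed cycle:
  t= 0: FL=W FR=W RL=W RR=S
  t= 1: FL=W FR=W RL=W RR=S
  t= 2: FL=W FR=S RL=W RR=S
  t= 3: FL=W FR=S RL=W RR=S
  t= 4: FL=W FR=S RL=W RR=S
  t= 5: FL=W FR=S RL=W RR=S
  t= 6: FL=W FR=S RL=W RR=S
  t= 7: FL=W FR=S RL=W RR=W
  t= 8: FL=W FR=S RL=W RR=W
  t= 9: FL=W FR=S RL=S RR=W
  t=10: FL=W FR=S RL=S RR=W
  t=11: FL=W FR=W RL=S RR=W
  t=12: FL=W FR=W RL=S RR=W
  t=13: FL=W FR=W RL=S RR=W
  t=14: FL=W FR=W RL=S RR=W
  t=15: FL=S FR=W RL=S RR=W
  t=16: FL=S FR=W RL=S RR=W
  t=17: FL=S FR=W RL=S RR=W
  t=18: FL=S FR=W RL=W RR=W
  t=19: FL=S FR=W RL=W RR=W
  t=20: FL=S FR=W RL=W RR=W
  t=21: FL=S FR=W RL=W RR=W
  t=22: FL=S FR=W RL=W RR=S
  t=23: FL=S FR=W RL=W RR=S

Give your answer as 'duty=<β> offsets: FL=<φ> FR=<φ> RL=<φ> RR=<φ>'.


duty β = stance ticks per leg = 9
FL: stance ticks = 9; W→S at t=15 → φ=9
FR: stance ticks = 9; W→S at t=2 → φ=22
RL: stance ticks = 9; W→S at t=9 → φ=15
RR: stance ticks = 9; W→S at t=22 → φ=2

duty=9 offsets: FL=9 FR=22 RL=15 RR=2


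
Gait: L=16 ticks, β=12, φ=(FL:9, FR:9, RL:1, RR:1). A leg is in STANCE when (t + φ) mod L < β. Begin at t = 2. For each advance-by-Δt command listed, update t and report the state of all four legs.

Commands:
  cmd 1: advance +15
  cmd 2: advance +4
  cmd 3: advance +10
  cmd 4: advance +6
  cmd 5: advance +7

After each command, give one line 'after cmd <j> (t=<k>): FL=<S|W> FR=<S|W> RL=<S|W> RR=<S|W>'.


after cmd 1 (t=17): FL=S FR=S RL=S RR=S
after cmd 2 (t=21): FL=W FR=W RL=S RR=S
after cmd 3 (t=31): FL=S FR=S RL=S RR=S
after cmd 4 (t=37): FL=W FR=W RL=S RR=S
after cmd 5 (t=44): FL=S FR=S RL=W RR=W

start t=2: FL=S FR=S RL=S RR=S
cmd 1: advance +15 → t=17, phase=(10,10,2,2) → FL=S FR=S RL=S RR=S
cmd 2: advance +4 → t=21, phase=(14,14,6,6) → FL=W FR=W RL=S RR=S
cmd 3: advance +10 → t=31, phase=(8,8,0,0) → FL=S FR=S RL=S RR=S
cmd 4: advance +6 → t=37, phase=(14,14,6,6) → FL=W FR=W RL=S RR=S
cmd 5: advance +7 → t=44, phase=(5,5,13,13) → FL=S FR=S RL=W RR=W


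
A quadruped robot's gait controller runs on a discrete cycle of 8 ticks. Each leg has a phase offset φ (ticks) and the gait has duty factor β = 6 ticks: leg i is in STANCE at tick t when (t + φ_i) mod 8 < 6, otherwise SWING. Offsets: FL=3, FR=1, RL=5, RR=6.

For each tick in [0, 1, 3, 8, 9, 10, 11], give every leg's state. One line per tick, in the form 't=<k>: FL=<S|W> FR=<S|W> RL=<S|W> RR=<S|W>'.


t=0: FL=S FR=S RL=S RR=W
t=1: FL=S FR=S RL=W RR=W
t=3: FL=W FR=S RL=S RR=S
t=8: FL=S FR=S RL=S RR=W
t=9: FL=S FR=S RL=W RR=W
t=10: FL=S FR=S RL=W RR=S
t=11: FL=W FR=S RL=S RR=S

t=0: phase=(3,1,5,6) vs β=6 → FL=S FR=S RL=S RR=W
t=1: phase=(4,2,6,7) vs β=6 → FL=S FR=S RL=W RR=W
t=3: phase=(6,4,0,1) vs β=6 → FL=W FR=S RL=S RR=S
t=8: phase=(3,1,5,6) vs β=6 → FL=S FR=S RL=S RR=W
t=9: phase=(4,2,6,7) vs β=6 → FL=S FR=S RL=W RR=W
t=10: phase=(5,3,7,0) vs β=6 → FL=S FR=S RL=W RR=S
t=11: phase=(6,4,0,1) vs β=6 → FL=W FR=S RL=S RR=S


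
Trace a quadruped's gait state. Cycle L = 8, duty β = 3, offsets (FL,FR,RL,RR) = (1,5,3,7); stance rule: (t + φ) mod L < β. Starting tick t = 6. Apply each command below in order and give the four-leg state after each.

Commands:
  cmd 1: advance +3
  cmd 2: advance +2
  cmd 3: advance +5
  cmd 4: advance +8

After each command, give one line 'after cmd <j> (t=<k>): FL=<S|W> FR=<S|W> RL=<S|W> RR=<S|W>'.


start t=6: FL=W FR=W RL=S RR=W
cmd 1: advance +3 → t=9, phase=(2,6,4,0) → FL=S FR=W RL=W RR=S
cmd 2: advance +2 → t=11, phase=(4,0,6,2) → FL=W FR=S RL=W RR=S
cmd 3: advance +5 → t=16, phase=(1,5,3,7) → FL=S FR=W RL=W RR=W
cmd 4: advance +8 → t=24, phase=(1,5,3,7) → FL=S FR=W RL=W RR=W

after cmd 1 (t=9): FL=S FR=W RL=W RR=S
after cmd 2 (t=11): FL=W FR=S RL=W RR=S
after cmd 3 (t=16): FL=S FR=W RL=W RR=W
after cmd 4 (t=24): FL=S FR=W RL=W RR=W


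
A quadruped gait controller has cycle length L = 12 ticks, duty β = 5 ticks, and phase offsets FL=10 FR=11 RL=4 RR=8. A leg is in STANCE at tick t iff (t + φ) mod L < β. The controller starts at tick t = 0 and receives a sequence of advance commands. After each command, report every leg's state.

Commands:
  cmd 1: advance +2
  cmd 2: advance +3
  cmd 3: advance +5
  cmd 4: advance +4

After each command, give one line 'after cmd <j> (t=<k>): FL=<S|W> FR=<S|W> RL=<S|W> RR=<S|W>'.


start t=0: FL=W FR=W RL=S RR=W
cmd 1: advance +2 → t=2, phase=(0,1,6,10) → FL=S FR=S RL=W RR=W
cmd 2: advance +3 → t=5, phase=(3,4,9,1) → FL=S FR=S RL=W RR=S
cmd 3: advance +5 → t=10, phase=(8,9,2,6) → FL=W FR=W RL=S RR=W
cmd 4: advance +4 → t=14, phase=(0,1,6,10) → FL=S FR=S RL=W RR=W

after cmd 1 (t=2): FL=S FR=S RL=W RR=W
after cmd 2 (t=5): FL=S FR=S RL=W RR=S
after cmd 3 (t=10): FL=W FR=W RL=S RR=W
after cmd 4 (t=14): FL=S FR=S RL=W RR=W


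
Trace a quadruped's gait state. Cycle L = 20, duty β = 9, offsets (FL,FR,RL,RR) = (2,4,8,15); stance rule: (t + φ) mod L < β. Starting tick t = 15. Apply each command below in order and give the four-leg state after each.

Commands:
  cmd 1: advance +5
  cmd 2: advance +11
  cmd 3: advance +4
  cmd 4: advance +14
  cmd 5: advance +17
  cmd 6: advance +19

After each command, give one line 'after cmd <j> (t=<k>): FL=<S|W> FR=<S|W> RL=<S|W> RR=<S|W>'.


after cmd 1 (t=20): FL=S FR=S RL=S RR=W
after cmd 2 (t=31): FL=W FR=W RL=W RR=S
after cmd 3 (t=35): FL=W FR=W RL=S RR=W
after cmd 4 (t=49): FL=W FR=W RL=W RR=S
after cmd 5 (t=66): FL=S FR=W RL=W RR=S
after cmd 6 (t=85): FL=S FR=W RL=W RR=S

start t=15: FL=W FR=W RL=S RR=W
cmd 1: advance +5 → t=20, phase=(2,4,8,15) → FL=S FR=S RL=S RR=W
cmd 2: advance +11 → t=31, phase=(13,15,19,6) → FL=W FR=W RL=W RR=S
cmd 3: advance +4 → t=35, phase=(17,19,3,10) → FL=W FR=W RL=S RR=W
cmd 4: advance +14 → t=49, phase=(11,13,17,4) → FL=W FR=W RL=W RR=S
cmd 5: advance +17 → t=66, phase=(8,10,14,1) → FL=S FR=W RL=W RR=S
cmd 6: advance +19 → t=85, phase=(7,9,13,0) → FL=S FR=W RL=W RR=S


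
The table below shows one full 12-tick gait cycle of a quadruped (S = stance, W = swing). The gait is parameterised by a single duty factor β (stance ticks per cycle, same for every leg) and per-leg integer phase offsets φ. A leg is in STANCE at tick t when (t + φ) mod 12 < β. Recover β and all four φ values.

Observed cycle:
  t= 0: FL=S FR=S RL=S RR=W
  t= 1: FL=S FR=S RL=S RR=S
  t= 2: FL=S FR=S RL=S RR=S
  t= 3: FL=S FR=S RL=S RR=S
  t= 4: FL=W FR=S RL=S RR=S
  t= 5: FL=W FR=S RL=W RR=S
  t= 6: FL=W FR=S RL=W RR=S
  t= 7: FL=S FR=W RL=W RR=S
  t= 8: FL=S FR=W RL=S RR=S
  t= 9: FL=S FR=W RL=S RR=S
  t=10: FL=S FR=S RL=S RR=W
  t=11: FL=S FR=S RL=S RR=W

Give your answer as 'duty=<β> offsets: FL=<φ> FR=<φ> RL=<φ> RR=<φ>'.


duty=9 offsets: FL=5 FR=2 RL=4 RR=11

duty β = stance ticks per leg = 9
FL: stance ticks = 9; W→S at t=7 → φ=5
FR: stance ticks = 9; W→S at t=10 → φ=2
RL: stance ticks = 9; W→S at t=8 → φ=4
RR: stance ticks = 9; W→S at t=1 → φ=11


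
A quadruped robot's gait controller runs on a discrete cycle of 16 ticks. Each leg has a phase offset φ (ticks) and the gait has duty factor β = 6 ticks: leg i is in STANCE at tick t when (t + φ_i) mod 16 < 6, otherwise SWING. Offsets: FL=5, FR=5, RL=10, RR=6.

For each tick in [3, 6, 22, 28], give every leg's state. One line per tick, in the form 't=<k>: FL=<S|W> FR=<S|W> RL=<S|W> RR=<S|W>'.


t=3: phase=(8,8,13,9) vs β=6 → FL=W FR=W RL=W RR=W
t=6: phase=(11,11,0,12) vs β=6 → FL=W FR=W RL=S RR=W
t=22: phase=(11,11,0,12) vs β=6 → FL=W FR=W RL=S RR=W
t=28: phase=(1,1,6,2) vs β=6 → FL=S FR=S RL=W RR=S

t=3: FL=W FR=W RL=W RR=W
t=6: FL=W FR=W RL=S RR=W
t=22: FL=W FR=W RL=S RR=W
t=28: FL=S FR=S RL=W RR=S


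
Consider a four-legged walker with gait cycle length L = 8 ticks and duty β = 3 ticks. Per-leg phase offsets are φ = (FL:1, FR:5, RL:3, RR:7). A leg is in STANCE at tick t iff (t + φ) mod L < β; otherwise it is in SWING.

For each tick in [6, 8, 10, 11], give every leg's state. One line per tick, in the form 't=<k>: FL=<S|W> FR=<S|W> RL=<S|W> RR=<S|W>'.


t=6: phase=(7,3,1,5) vs β=3 → FL=W FR=W RL=S RR=W
t=8: phase=(1,5,3,7) vs β=3 → FL=S FR=W RL=W RR=W
t=10: phase=(3,7,5,1) vs β=3 → FL=W FR=W RL=W RR=S
t=11: phase=(4,0,6,2) vs β=3 → FL=W FR=S RL=W RR=S

t=6: FL=W FR=W RL=S RR=W
t=8: FL=S FR=W RL=W RR=W
t=10: FL=W FR=W RL=W RR=S
t=11: FL=W FR=S RL=W RR=S


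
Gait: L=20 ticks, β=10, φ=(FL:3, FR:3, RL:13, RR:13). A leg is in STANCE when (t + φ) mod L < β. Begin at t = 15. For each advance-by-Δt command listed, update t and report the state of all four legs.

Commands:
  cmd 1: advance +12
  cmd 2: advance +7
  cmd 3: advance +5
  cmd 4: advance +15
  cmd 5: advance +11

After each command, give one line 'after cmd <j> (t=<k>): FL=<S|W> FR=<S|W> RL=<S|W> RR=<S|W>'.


start t=15: FL=W FR=W RL=S RR=S
cmd 1: advance +12 → t=27, phase=(10,10,0,0) → FL=W FR=W RL=S RR=S
cmd 2: advance +7 → t=34, phase=(17,17,7,7) → FL=W FR=W RL=S RR=S
cmd 3: advance +5 → t=39, phase=(2,2,12,12) → FL=S FR=S RL=W RR=W
cmd 4: advance +15 → t=54, phase=(17,17,7,7) → FL=W FR=W RL=S RR=S
cmd 5: advance +11 → t=65, phase=(8,8,18,18) → FL=S FR=S RL=W RR=W

after cmd 1 (t=27): FL=W FR=W RL=S RR=S
after cmd 2 (t=34): FL=W FR=W RL=S RR=S
after cmd 3 (t=39): FL=S FR=S RL=W RR=W
after cmd 4 (t=54): FL=W FR=W RL=S RR=S
after cmd 5 (t=65): FL=S FR=S RL=W RR=W


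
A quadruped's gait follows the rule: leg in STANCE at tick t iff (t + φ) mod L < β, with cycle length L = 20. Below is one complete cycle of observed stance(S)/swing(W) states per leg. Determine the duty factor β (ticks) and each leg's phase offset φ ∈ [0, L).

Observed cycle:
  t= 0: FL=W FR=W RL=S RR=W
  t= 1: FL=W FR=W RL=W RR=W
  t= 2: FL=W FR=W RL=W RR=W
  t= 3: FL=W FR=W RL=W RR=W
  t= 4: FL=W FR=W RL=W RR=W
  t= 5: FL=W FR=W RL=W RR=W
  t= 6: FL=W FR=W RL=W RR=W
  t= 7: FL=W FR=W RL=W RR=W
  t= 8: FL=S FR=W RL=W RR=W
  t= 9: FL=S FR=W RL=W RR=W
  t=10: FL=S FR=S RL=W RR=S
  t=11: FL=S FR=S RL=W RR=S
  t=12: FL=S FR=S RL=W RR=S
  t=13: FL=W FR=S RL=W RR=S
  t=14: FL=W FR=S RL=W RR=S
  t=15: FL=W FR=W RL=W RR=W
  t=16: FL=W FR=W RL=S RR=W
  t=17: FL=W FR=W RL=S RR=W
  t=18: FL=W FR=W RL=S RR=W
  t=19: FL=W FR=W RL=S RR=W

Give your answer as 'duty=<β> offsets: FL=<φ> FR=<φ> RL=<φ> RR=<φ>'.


duty=5 offsets: FL=12 FR=10 RL=4 RR=10

duty β = stance ticks per leg = 5
FL: stance ticks = 5; W→S at t=8 → φ=12
FR: stance ticks = 5; W→S at t=10 → φ=10
RL: stance ticks = 5; W→S at t=16 → φ=4
RR: stance ticks = 5; W→S at t=10 → φ=10


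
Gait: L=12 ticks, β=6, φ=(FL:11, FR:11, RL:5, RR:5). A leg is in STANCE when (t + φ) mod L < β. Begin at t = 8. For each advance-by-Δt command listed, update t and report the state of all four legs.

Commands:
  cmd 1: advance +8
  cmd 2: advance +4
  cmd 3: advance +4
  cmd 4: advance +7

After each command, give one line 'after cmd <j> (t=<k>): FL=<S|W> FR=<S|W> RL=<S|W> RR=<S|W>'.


start t=8: FL=W FR=W RL=S RR=S
cmd 1: advance +8 → t=16, phase=(3,3,9,9) → FL=S FR=S RL=W RR=W
cmd 2: advance +4 → t=20, phase=(7,7,1,1) → FL=W FR=W RL=S RR=S
cmd 3: advance +4 → t=24, phase=(11,11,5,5) → FL=W FR=W RL=S RR=S
cmd 4: advance +7 → t=31, phase=(6,6,0,0) → FL=W FR=W RL=S RR=S

after cmd 1 (t=16): FL=S FR=S RL=W RR=W
after cmd 2 (t=20): FL=W FR=W RL=S RR=S
after cmd 3 (t=24): FL=W FR=W RL=S RR=S
after cmd 4 (t=31): FL=W FR=W RL=S RR=S


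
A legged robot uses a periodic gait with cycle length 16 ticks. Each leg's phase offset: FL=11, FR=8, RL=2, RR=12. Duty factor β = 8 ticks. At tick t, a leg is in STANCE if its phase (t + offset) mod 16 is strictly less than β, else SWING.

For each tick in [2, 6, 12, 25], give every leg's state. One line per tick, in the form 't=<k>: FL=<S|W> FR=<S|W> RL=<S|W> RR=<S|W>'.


t=2: FL=W FR=W RL=S RR=W
t=6: FL=S FR=W RL=W RR=S
t=12: FL=S FR=S RL=W RR=W
t=25: FL=S FR=S RL=W RR=S

t=2: phase=(13,10,4,14) vs β=8 → FL=W FR=W RL=S RR=W
t=6: phase=(1,14,8,2) vs β=8 → FL=S FR=W RL=W RR=S
t=12: phase=(7,4,14,8) vs β=8 → FL=S FR=S RL=W RR=W
t=25: phase=(4,1,11,5) vs β=8 → FL=S FR=S RL=W RR=S


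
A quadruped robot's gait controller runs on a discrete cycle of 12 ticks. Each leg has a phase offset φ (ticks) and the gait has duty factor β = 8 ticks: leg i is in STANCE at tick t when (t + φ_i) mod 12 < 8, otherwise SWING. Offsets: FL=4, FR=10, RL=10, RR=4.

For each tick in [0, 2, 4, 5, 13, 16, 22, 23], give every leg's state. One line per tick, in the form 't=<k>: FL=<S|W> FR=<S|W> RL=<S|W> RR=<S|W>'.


t=0: FL=S FR=W RL=W RR=S
t=2: FL=S FR=S RL=S RR=S
t=4: FL=W FR=S RL=S RR=W
t=5: FL=W FR=S RL=S RR=W
t=13: FL=S FR=W RL=W RR=S
t=16: FL=W FR=S RL=S RR=W
t=22: FL=S FR=W RL=W RR=S
t=23: FL=S FR=W RL=W RR=S

t=0: phase=(4,10,10,4) vs β=8 → FL=S FR=W RL=W RR=S
t=2: phase=(6,0,0,6) vs β=8 → FL=S FR=S RL=S RR=S
t=4: phase=(8,2,2,8) vs β=8 → FL=W FR=S RL=S RR=W
t=5: phase=(9,3,3,9) vs β=8 → FL=W FR=S RL=S RR=W
t=13: phase=(5,11,11,5) vs β=8 → FL=S FR=W RL=W RR=S
t=16: phase=(8,2,2,8) vs β=8 → FL=W FR=S RL=S RR=W
t=22: phase=(2,8,8,2) vs β=8 → FL=S FR=W RL=W RR=S
t=23: phase=(3,9,9,3) vs β=8 → FL=S FR=W RL=W RR=S


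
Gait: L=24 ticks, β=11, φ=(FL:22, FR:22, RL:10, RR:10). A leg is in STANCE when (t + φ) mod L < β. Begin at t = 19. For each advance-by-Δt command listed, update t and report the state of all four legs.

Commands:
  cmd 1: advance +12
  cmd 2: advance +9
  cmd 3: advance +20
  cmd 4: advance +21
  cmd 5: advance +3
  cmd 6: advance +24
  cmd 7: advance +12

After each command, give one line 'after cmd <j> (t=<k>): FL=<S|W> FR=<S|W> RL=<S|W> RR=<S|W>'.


start t=19: FL=W FR=W RL=S RR=S
cmd 1: advance +12 → t=31, phase=(5,5,17,17) → FL=S FR=S RL=W RR=W
cmd 2: advance +9 → t=40, phase=(14,14,2,2) → FL=W FR=W RL=S RR=S
cmd 3: advance +20 → t=60, phase=(10,10,22,22) → FL=S FR=S RL=W RR=W
cmd 4: advance +21 → t=81, phase=(7,7,19,19) → FL=S FR=S RL=W RR=W
cmd 5: advance +3 → t=84, phase=(10,10,22,22) → FL=S FR=S RL=W RR=W
cmd 6: advance +24 → t=108, phase=(10,10,22,22) → FL=S FR=S RL=W RR=W
cmd 7: advance +12 → t=120, phase=(22,22,10,10) → FL=W FR=W RL=S RR=S

after cmd 1 (t=31): FL=S FR=S RL=W RR=W
after cmd 2 (t=40): FL=W FR=W RL=S RR=S
after cmd 3 (t=60): FL=S FR=S RL=W RR=W
after cmd 4 (t=81): FL=S FR=S RL=W RR=W
after cmd 5 (t=84): FL=S FR=S RL=W RR=W
after cmd 6 (t=108): FL=S FR=S RL=W RR=W
after cmd 7 (t=120): FL=W FR=W RL=S RR=S


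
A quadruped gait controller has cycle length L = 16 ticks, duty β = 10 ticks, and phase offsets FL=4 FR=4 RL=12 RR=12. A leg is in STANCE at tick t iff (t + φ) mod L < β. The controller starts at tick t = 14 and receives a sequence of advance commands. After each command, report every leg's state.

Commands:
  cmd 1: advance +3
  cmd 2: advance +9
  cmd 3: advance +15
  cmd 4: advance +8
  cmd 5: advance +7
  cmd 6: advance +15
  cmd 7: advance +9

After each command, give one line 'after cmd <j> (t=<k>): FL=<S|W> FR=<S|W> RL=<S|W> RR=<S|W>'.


after cmd 1 (t=17): FL=S FR=S RL=W RR=W
after cmd 2 (t=26): FL=W FR=W RL=S RR=S
after cmd 3 (t=41): FL=W FR=W RL=S RR=S
after cmd 4 (t=49): FL=S FR=S RL=W RR=W
after cmd 5 (t=56): FL=W FR=W RL=S RR=S
after cmd 6 (t=71): FL=W FR=W RL=S RR=S
after cmd 7 (t=80): FL=S FR=S RL=W RR=W

start t=14: FL=S FR=S RL=W RR=W
cmd 1: advance +3 → t=17, phase=(5,5,13,13) → FL=S FR=S RL=W RR=W
cmd 2: advance +9 → t=26, phase=(14,14,6,6) → FL=W FR=W RL=S RR=S
cmd 3: advance +15 → t=41, phase=(13,13,5,5) → FL=W FR=W RL=S RR=S
cmd 4: advance +8 → t=49, phase=(5,5,13,13) → FL=S FR=S RL=W RR=W
cmd 5: advance +7 → t=56, phase=(12,12,4,4) → FL=W FR=W RL=S RR=S
cmd 6: advance +15 → t=71, phase=(11,11,3,3) → FL=W FR=W RL=S RR=S
cmd 7: advance +9 → t=80, phase=(4,4,12,12) → FL=S FR=S RL=W RR=W


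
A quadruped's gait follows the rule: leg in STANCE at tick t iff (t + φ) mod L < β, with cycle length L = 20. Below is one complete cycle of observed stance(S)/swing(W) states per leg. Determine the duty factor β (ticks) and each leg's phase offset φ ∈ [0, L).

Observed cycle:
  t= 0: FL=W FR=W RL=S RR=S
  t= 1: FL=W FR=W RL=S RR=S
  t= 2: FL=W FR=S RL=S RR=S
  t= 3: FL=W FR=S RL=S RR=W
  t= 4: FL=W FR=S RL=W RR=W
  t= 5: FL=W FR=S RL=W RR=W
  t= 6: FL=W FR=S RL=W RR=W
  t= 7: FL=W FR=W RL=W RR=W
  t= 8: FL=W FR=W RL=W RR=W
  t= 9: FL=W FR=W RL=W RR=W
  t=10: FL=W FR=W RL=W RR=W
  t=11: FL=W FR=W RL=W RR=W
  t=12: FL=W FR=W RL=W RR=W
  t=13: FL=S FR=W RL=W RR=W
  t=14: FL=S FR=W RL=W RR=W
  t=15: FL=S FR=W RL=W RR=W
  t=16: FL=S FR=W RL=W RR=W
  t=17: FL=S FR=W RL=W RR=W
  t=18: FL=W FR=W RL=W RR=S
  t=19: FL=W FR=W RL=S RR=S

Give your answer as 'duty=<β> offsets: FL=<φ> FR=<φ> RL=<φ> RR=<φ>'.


duty β = stance ticks per leg = 5
FL: stance ticks = 5; W→S at t=13 → φ=7
FR: stance ticks = 5; W→S at t=2 → φ=18
RL: stance ticks = 5; W→S at t=19 → φ=1
RR: stance ticks = 5; W→S at t=18 → φ=2

duty=5 offsets: FL=7 FR=18 RL=1 RR=2


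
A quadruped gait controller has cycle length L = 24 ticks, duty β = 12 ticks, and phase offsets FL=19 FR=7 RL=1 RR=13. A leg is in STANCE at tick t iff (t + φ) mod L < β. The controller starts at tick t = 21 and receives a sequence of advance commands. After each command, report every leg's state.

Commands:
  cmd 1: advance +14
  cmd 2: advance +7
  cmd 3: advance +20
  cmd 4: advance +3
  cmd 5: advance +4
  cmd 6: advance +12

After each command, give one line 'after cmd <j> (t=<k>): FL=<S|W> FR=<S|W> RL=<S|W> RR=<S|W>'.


after cmd 1 (t=35): FL=S FR=W RL=W RR=S
after cmd 2 (t=42): FL=W FR=S RL=W RR=S
after cmd 3 (t=62): FL=S FR=W RL=W RR=S
after cmd 4 (t=65): FL=W FR=S RL=W RR=S
after cmd 5 (t=69): FL=W FR=S RL=W RR=S
after cmd 6 (t=81): FL=S FR=W RL=S RR=W

start t=21: FL=W FR=S RL=W RR=S
cmd 1: advance +14 → t=35, phase=(6,18,12,0) → FL=S FR=W RL=W RR=S
cmd 2: advance +7 → t=42, phase=(13,1,19,7) → FL=W FR=S RL=W RR=S
cmd 3: advance +20 → t=62, phase=(9,21,15,3) → FL=S FR=W RL=W RR=S
cmd 4: advance +3 → t=65, phase=(12,0,18,6) → FL=W FR=S RL=W RR=S
cmd 5: advance +4 → t=69, phase=(16,4,22,10) → FL=W FR=S RL=W RR=S
cmd 6: advance +12 → t=81, phase=(4,16,10,22) → FL=S FR=W RL=S RR=W
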